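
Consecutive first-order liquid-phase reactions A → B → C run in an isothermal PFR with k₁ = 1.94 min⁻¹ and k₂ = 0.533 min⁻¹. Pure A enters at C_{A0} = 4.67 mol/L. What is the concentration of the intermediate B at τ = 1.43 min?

Solving the coupled first-order balances gives C_B(τ) = [k₁/(k₂−k₁)]·C_{A0}·(e^(−k₁τ) − e^(−k₂τ)).
e^(−k₁τ) = e^(−1.94×1.43) = e^(−2.774) = 0.06240; e^(−k₂τ) = e^(−0.7622) = 0.4666.
C_B = 1.94×4.67/(0.533−1.94) × (0.06240−0.4666) = (-6.439)×(-0.4042) = 2.603 mol/L.

2.60 mol/L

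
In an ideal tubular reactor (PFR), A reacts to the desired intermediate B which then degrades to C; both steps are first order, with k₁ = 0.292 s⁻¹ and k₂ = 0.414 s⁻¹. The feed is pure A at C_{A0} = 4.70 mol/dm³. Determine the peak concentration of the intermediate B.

At the optimum, C_{B,max}/C_{A0} = (k₁/k₂)^[k₂/(k₂−k₁)].
= (0.292/0.414)^(0.414/(0.414−0.292)) = (0.7053)^(3.393) = 0.3058.
C_{B,max} = 0.3058×4.70 = 1.44 mol/dm³.

1.44 mol/dm³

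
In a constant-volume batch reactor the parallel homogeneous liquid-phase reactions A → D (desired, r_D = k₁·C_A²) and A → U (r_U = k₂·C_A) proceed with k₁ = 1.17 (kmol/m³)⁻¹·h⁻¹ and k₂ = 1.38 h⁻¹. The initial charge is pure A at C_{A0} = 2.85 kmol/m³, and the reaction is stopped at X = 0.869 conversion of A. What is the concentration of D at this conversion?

C_A = C_{A0}(1−X) = 0.3734 kmol/m³.
Along a PFR/batch, dC_U/dC_A = −r_U/(r_D+r_U) = −k₂/(k₂+k₁·C_A).
Integrating from C_{A0} to C_A: C_U = (1.38/1.17)·ln[(1.38+1.17·2.85)/(1.38+1.17·0.373)] = 1.179·ln(4.714/1.817) = 1.125 kmol/m³.
Then C_D = (C_{A0}−C_A) − C_U = 2.477 − 1.125 = 1.352 kmol/m³.

1.35 kmol/m³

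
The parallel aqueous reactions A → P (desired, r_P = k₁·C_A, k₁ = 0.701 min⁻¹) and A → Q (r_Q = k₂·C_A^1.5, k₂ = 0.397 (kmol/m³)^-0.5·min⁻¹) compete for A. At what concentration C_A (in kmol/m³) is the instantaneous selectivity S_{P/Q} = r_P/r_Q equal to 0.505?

S_{P/Q} = (k₁/k₂)·C_A^-0.5 ⇒ C_A = (S·k₂/k₁)^(-2).
= (0.505×0.397/0.701)^(-2) = (0.2860)^(-2) = 12.2 kmol/m³.

12.2 kmol/m³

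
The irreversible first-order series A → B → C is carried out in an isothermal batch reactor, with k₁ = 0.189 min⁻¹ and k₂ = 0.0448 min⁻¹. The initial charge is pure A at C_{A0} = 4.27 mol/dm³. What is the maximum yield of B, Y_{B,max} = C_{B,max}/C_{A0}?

0.639

Evaluating C_B at t_opt = ln(k₂/k₁)/(k₂−k₁) gives C_{B,max}/C_{A0} = (k₁/k₂)^[k₂/(k₂−k₁)].
= (0.189/0.0448)^(0.0448/(0.0448−0.189)) = (4.219)^(-0.3107) = 0.6394.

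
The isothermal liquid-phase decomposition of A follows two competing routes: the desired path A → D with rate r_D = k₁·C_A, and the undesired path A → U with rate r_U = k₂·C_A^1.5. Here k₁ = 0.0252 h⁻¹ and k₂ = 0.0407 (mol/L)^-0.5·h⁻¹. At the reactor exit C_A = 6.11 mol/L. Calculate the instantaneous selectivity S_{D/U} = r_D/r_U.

0.250

S_{D/U} = r_D/r_U = (k₁·C_A)/(k₂·C_A^1.5) = (k₁/k₂)·C_A^-0.5.
= (0.0252×6.110) / (0.0407×6.110^1.5) = 0.1540/0.6147 = 0.250.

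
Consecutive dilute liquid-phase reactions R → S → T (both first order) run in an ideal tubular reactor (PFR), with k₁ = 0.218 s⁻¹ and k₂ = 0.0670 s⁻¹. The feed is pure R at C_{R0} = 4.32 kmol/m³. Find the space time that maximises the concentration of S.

The intermediate peaks when r₁ = r₂, i.e. k₁e^(−k₁τ) = k₂e^(−k₂τ), giving τ_opt = ln(k₂/k₁)/(k₂−k₁).
= ln(0.0670/0.218)/(0.0670−0.218) = ln(0.3073)/-0.1510 = -1.180/-0.1510 = 7.81 s.

7.81 s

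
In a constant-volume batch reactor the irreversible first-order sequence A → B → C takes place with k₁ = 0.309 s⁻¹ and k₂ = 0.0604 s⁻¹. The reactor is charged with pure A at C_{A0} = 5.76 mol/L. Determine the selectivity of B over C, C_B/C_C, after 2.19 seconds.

13.2

For first-order series with pure A initially, C_B(t) = k₁C_{A0}/(k₂−k₁)·(e^(−k₁t) − e^(−k₂t)).
e^(−k₁t) = e^(−0.309×2.19) = e^(−0.6767) = 0.5083; e^(−k₂t) = e^(−0.1323) = 0.8761.
C_B = 0.309×5.76/(0.0604−0.309) × (0.5083−0.8761) = (-7.159)×(-0.3678) = 2.633 mol/L.
C_A = C_{A0}e^(−k₁t) = 2.928 mol/L, so C_C = C_{A0}−C_A−C_B = 0.1989 mol/L; C_B/C_C = 13.2.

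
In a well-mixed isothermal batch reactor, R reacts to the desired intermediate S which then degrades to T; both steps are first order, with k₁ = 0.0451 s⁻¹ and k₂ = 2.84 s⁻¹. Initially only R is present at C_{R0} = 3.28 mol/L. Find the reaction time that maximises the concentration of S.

1.48 s

The intermediate peaks when r₁ = r₂, i.e. k₁e^(−k₁t) = k₂e^(−k₂t), giving t_opt = ln(k₂/k₁)/(k₂−k₁).
= ln(2.84/0.0451)/(2.84−0.0451) = ln(62.97)/2.795 = 4.143/2.795 = 1.48 s.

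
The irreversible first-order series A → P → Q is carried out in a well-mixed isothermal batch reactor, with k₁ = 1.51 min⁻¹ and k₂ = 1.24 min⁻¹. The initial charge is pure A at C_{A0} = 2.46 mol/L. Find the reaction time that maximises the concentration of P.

For first-order series the maximum of C_P occurs at t_opt = ln(k₂/k₁)/(k₂−k₁).
= ln(1.24/1.51)/(1.24−1.51) = ln(0.8212)/-0.2700 = -0.1970/-0.2700 = 0.730 min.

0.730 min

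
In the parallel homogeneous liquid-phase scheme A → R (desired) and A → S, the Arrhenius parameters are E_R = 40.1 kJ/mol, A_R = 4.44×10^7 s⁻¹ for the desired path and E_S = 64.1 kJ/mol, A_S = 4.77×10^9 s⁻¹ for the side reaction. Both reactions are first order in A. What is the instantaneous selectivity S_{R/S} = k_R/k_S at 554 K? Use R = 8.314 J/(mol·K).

1.71

k_R/k_S = (A_R/A_S)·exp[−(E_R−E_S)/(RT)] = (A_R/A_S)·exp[(E_S−E_R)/(RT)].
(E_S−E_R)/(RT) = (64.1−40.1)×10³/(8.314×554) = 24000/4606 = 5.211.
k_R/k_S = (4.44×10^7/4.77×10^9)·exp(5.211) = 0.009308 × 183.2 = 1.71.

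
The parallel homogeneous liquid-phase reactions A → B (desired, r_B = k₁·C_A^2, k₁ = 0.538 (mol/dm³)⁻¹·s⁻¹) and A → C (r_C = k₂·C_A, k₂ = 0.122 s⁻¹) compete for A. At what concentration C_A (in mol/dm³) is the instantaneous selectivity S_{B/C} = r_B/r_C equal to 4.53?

S_{B/C} = (k₁/k₂)·C_A ⇒ C_A = S·k₂/k₁.
= 4.53×0.122/0.538 = 1.03 mol/dm³.

1.03 mol/dm³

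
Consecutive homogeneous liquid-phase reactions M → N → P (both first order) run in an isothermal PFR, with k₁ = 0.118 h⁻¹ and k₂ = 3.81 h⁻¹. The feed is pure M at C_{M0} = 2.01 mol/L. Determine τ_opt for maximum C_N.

Setting dC_N/dτ = 0 gives τ_opt = ln(k₂/k₁)/(k₂−k₁).
= ln(3.81/0.118)/(3.81−0.118) = ln(32.29)/3.692 = 3.475/3.692 = 0.941 h.

0.941 h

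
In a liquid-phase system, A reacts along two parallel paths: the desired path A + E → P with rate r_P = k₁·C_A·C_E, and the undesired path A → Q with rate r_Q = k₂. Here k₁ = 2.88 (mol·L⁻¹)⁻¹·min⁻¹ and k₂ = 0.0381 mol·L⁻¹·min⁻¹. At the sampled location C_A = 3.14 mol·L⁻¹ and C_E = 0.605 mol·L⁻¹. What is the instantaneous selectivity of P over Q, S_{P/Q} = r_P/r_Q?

S_{P/Q} = r_P/r_Q = (k₁·C_A·C_E)/(k₂) = (k₁/k₂)·C_A·C_E.
= (2.88×3.140×0.6050) / (0.0381) = 5.471/0.03810 = 144.

144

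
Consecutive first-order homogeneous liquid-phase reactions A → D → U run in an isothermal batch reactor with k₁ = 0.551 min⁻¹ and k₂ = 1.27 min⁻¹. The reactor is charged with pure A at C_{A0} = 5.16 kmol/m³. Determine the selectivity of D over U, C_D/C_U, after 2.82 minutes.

For first-order series with pure A initially, C_D(t) = k₁C_{A0}/(k₂−k₁)·(e^(−k₁t) − e^(−k₂t)).
e^(−k₁t) = e^(−0.551×2.82) = e^(−1.554) = 0.2114; e^(−k₂t) = e^(−3.581) = 0.02784.
C_D = 0.551×5.16/(1.27−0.551) × (0.2114−0.02784) = 3.954×0.1836 = 0.7260 kmol/m³.
C_A = C_{A0}e^(−k₁t) = 1.091 kmol/m³, so C_U = C_{A0}−C_A−C_D = 3.343 kmol/m³; C_D/C_U = 0.217.

0.217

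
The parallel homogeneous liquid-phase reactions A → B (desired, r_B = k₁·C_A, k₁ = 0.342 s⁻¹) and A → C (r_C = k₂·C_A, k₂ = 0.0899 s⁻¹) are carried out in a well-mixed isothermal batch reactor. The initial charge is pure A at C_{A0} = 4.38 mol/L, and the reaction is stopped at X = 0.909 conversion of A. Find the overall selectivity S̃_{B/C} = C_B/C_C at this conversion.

C_A = C_{A0}(1−X) = 0.3986 mol/L.
Both paths are first order in A, so the instantaneous fraction to B is constant: dC_B/d(−C_A) = k₁/(k₁+k₂) = 0.7918.
C_B = 0.7918·(C_{A0}−C_A) = 0.7918×3.981 = 3.15 mol/L.
C_C = (C_{A0}−C_A)−C_B = 0.8287 mol/L; S̃_{B/C} = 3.153/0.8287 = 3.80.

3.80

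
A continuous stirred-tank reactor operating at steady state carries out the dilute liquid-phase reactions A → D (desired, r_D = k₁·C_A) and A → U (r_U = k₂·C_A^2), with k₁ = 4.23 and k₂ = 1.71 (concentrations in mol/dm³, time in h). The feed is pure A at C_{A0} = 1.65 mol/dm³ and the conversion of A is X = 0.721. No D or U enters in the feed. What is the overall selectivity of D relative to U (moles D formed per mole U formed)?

Exit C_A = C_{A0}(1−X) = 1.65×0.279 = 0.4604 mol/dm³.
In a CSTR the entire volume is at exit conditions, so r_D = 4.23×0.4604 = 1.947 and r_U = 1.71×0.4604^2 = 0.3624.
Overall selectivity = C_D/C_U = r_Dτ/(r_Uτ) = r_D/r_U = 5.37.

5.37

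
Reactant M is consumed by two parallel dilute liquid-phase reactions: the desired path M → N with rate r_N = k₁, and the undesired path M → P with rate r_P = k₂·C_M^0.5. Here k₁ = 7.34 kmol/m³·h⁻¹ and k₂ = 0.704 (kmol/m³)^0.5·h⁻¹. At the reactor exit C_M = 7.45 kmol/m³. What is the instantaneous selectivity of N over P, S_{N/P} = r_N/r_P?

S_{N/P} = r_N/r_P = (k₁)/(k₂·C_M^0.5) = (k₁/k₂)·C_M^-0.5.
= (7.34) / (0.704×7.450^0.5) = 7.340/1.922 = 3.82.
The undesired path is higher order in M, so low C_M (CSTR or dilute feed) favours N.

3.82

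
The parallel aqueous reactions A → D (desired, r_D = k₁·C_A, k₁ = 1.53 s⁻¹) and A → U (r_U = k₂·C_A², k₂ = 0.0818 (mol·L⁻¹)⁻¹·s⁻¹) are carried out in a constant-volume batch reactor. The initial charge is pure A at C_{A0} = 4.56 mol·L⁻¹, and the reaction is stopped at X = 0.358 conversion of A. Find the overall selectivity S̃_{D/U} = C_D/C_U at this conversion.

5.01

C_A = C_{A0}(1−X) = 2.928 mol·L⁻¹.
Along a PFR/batch, dC_D/dC_A = −r_D/(r_D+r_U) = −k₁/(k₁+k₂·C_A).
Integrating from C_{A0} to C_A: C_D = (1.53/0.0818)·ln[(1.53+0.0818·4.56)/(1.53+0.0818·2.93)] = 18.70·ln(1.903/1.769) = 1.361 mol·L⁻¹.
C_U = (C_{A0}−C_A)−C_D = 0.2717 mol·L⁻¹; S̃_{D/U} = 1.361/0.2717 = 5.01.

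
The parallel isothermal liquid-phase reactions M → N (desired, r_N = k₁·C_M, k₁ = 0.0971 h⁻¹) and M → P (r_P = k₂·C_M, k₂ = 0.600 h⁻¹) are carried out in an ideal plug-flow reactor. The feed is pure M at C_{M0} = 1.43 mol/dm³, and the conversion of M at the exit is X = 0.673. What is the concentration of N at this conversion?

0.134 mol/dm³

C_M = C_{M0}(1−X) = 0.4676 mol/dm³.
Both paths are first order in M, so the instantaneous fraction to N is constant: dC_N/d(−C_M) = k₁/(k₁+k₂) = 0.1393.
C_N = 0.1393·(C_{M0}−C_M) = 0.1393×0.9624 = 0.134 mol/dm³.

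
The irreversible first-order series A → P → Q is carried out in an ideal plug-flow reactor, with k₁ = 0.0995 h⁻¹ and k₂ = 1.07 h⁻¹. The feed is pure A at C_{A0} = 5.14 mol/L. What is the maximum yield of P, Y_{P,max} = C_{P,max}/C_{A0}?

0.0729

For a first-order series the maximum intermediate yield is C_{P,max}/C_{A0} = (k₁/k₂)^[k₂/(k₂−k₁)].
= (0.0995/1.07)^(1.07/(1.07−0.0995)) = (0.09299)^(1.103) = 0.07289.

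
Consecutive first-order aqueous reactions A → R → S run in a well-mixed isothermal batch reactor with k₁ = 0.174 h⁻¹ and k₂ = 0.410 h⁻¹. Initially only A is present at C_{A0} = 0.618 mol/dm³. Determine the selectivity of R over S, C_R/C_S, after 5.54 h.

For first-order series with pure A initially, C_R(t) = k₁C_{A0}/(k₂−k₁)·(e^(−k₁t) − e^(−k₂t)).
e^(−k₁t) = e^(−0.174×5.54) = e^(−0.9640) = 0.3814; e^(−k₂t) = e^(−2.271) = 0.1032.
C_R = 0.174×0.618/(0.410−0.174) × (0.3814−0.1032) = 0.4556×0.2782 = 0.1268 mol/dm³.
C_A = C_{A0}e^(−k₁t) = 0.2357 mol/dm³, so C_S = C_{A0}−C_A−C_R = 0.2555 mol/dm³; C_R/C_S = 0.496.

0.496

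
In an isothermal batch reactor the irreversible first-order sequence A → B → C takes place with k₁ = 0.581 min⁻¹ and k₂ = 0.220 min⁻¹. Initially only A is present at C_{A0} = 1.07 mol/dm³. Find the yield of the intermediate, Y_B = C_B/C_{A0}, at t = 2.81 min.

0.553

Solving the coupled first-order balances gives C_B(t) = [k₁/(k₂−k₁)]·C_{A0}·(e^(−k₁t) − e^(−k₂t)).
e^(−k₁t) = e^(−0.581×2.81) = e^(−1.633) = 0.1954; e^(−k₂t) = e^(−0.6182) = 0.5389.
C_B = 0.581×1.07/(0.220−0.581) × (0.1954−0.5389) = (-1.722)×(-0.3435) = 0.5915 mol/dm³.
Y_B = C_B/C_{A0} = 0.5915/1.07 = 0.553.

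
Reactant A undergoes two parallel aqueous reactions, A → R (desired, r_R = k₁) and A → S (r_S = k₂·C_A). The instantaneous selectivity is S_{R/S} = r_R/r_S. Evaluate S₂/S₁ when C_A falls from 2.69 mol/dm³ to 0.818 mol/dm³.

3.29

S_{R/S} = (k₁/k₂)·C_A⁻¹, so S₂/S₁ = (C_{A,2}/C_{A,1})⁻¹.
= 2.69/0.818 = 3.29.
Selectivity toward R rises as C_A falls — low-concentration operation is favoured.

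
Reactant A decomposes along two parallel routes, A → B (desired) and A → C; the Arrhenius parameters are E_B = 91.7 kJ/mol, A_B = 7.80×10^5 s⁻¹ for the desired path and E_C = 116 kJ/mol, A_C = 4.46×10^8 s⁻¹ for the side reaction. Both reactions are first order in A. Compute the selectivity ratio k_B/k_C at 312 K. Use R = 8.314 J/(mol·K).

20.5

Since both paths have the same order in A, the concentration cancels and S_{B/C} = k_B/k_C = (A_B/A_C)·exp[(E_C−E_B)/(RT)].
(E_C−E_B)/(RT) = (116−91.7)×10³/(8.314×312) = 24300/2594 = 9.368.
k_B/k_C = (7.80×10^5/4.46×10^8)·exp(9.368) = 0.001749 × 11706 = 20.5.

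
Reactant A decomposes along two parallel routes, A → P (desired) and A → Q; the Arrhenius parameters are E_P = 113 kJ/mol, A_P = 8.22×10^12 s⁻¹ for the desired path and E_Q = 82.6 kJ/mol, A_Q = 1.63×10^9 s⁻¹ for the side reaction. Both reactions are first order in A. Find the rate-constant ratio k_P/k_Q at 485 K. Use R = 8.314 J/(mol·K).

k_P/k_Q = (A_P/A_Q)·exp[−(E_P−E_Q)/(RT)] = (A_P/A_Q)·exp[(E_Q−E_P)/(RT)].
(E_Q−E_P)/(RT) = (82.6−113)×10³/(8.314×485) = -30400/4032 = -7.539.
k_P/k_Q = (8.22×10^12/1.63×10^9)·exp(-7.539) = 5043 × 5.319×10^-4 = 2.68.

2.68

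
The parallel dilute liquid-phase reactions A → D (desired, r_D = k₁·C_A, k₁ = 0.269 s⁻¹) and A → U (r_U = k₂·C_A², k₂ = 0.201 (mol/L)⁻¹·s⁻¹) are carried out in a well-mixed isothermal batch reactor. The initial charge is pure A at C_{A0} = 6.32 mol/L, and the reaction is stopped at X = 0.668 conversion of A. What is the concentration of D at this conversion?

C_A = C_{A0}(1−X) = 2.098 mol/L.
Along a PFR/batch, dC_D/dC_A = −r_D/(r_D+r_U) = −k₁/(k₁+k₂·C_A).
Integrating from C_{A0} to C_A: C_D = (0.269/0.201)·ln[(0.269+0.201·6.32)/(0.269+0.201·2.10)] = 1.338·ln(1.539/0.6907) = 1.072 mol/L.

1.07 mol/L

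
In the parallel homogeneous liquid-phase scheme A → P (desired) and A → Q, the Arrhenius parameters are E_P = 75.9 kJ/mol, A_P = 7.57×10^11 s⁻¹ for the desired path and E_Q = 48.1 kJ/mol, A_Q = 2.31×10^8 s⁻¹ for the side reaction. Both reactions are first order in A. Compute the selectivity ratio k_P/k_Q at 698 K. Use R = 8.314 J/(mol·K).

k_P/k_Q = (A_P/A_Q)·exp[−(E_P−E_Q)/(RT)] = (A_P/A_Q)·exp[(E_Q−E_P)/(RT)].
(E_Q−E_P)/(RT) = (48.1−75.9)×10³/(8.314×698) = -27800/5803 = -4.790.
k_P/k_Q = (7.57×10^11/2.31×10^8)·exp(-4.790) = 3277 × 0.008308 = 27.2.
Since E_P > E_Q, raising the temperature improves selectivity toward P.

27.2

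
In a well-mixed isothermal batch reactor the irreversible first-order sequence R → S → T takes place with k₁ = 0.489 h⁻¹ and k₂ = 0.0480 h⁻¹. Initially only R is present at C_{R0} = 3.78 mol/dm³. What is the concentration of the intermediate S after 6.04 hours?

2.92 mol/dm³

The intermediate concentration in a first-order A→B→C sequence is C_S = k₁C_{R0}(e^(−k₁t) − e^(−k₂t))/(k₂−k₁).
e^(−k₁t) = e^(−0.489×6.04) = e^(−2.954) = 0.05215; e^(−k₂t) = e^(−0.2899) = 0.7483.
C_S = 0.489×3.78/(0.0480−0.489) × (0.05215−0.7483) = (-4.191)×(-0.6962) = 2.918 mol/dm³.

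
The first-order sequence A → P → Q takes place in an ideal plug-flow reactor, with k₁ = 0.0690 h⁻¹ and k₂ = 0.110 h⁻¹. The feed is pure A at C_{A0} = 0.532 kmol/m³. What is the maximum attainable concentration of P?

Evaluating C_P at τ_opt = ln(k₂/k₁)/(k₂−k₁) gives C_{P,max}/C_{A0} = (k₁/k₂)^[k₂/(k₂−k₁)].
= (0.0690/0.110)^(0.110/(0.110−0.0690)) = (0.6273)^(2.683) = 0.2861.
C_{P,max} = 0.2861×0.532 = 0.152 kmol/m³.

0.152 kmol/m³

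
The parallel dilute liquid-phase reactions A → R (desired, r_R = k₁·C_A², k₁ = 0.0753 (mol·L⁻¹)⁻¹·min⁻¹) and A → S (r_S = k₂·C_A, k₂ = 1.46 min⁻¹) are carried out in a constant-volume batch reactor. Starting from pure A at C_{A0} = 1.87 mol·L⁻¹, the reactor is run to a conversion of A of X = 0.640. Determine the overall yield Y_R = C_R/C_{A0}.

C_A = C_{A0}(1−X) = 0.6732 mol·L⁻¹.
Along a PFR/batch, dC_S/dC_A = −r_S/(r_R+r_S) = −k₂/(k₂+k₁·C_A).
Integrating from C_{A0} to C_A: C_S = (1.46/0.0753)·ln[(1.46+0.0753·1.87)/(1.46+0.0753·0.673)] = 19.39·ln(1.601/1.511) = 1.123 mol·L⁻¹.
Then C_R = (C_{A0}−C_A) − C_S = 1.197 − 1.123 = 0.07334 mol·L⁻¹.
Y_R = C_R/C_{A0} = 0.07334/1.87 = 0.0392.

0.0392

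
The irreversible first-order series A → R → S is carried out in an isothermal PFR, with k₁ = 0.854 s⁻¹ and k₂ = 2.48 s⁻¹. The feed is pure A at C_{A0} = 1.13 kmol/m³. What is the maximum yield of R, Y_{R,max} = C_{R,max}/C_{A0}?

0.197

For a first-order series the maximum intermediate yield is C_{R,max}/C_{A0} = (k₁/k₂)^[k₂/(k₂−k₁)].
= (0.854/2.48)^(2.48/(2.48−0.854)) = (0.3444)^(1.525) = 0.1967.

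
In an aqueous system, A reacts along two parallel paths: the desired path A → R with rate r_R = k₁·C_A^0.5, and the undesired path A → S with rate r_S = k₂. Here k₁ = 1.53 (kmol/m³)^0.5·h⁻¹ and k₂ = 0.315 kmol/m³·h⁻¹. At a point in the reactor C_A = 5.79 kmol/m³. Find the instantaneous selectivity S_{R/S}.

11.7

S_{R/S} = r_R/r_S = (k₁·C_A^0.5)/(k₂) = (k₁/k₂)·C_A^0.5.
= (1.53×5.790^0.5) / (0.315) = 3.682/0.3150 = 11.7.
Since the desired path is higher order in A, keeping C_A high (PFR or concentrated feed) favours R.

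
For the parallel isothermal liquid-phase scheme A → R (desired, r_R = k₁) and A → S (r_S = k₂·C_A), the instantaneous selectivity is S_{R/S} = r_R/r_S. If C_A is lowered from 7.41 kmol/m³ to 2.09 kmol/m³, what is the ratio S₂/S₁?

S_{R/S} = (k₁/k₂)·C_A⁻¹, so S₂/S₁ = (C_{A,2}/C_{A,1})⁻¹.
= 7.41/2.09 = 3.55.
Selectivity toward R rises as C_A falls — low-concentration operation is favoured.

3.55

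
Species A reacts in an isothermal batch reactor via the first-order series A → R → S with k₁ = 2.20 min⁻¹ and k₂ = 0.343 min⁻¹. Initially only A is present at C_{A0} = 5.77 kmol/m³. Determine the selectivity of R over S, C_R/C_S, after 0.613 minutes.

The intermediate concentration in a first-order A→B→C sequence is C_R = k₁C_{A0}(e^(−k₁t) − e^(−k₂t))/(k₂−k₁).
e^(−k₁t) = e^(−2.20×0.613) = e^(−1.349) = 0.2596; e^(−k₂t) = e^(−0.2103) = 0.8104.
C_R = 2.20×5.77/(0.343−2.20) × (0.2596−0.8104) = (-6.836)×(-0.5508) = 3.765 kmol/m³.
C_A = C_{A0}e^(−k₁t) = 1.498 kmol/m³, so C_S = C_{A0}−C_A−C_R = 0.5072 kmol/m³; C_R/C_S = 7.42.

7.42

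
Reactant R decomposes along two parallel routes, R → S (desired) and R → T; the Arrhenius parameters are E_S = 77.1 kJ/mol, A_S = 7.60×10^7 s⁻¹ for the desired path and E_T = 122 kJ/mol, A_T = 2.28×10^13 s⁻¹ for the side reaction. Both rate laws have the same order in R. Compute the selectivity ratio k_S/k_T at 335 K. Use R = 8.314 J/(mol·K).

33.4

k_S/k_T = (A_S/A_T)·exp[−(E_S−E_T)/(RT)] = (A_S/A_T)·exp[(E_T−E_S)/(RT)].
(E_T−E_S)/(RT) = (122−77.1)×10³/(8.314×335) = 44900/2785 = 16.12.
k_S/k_T = (7.60×10^7/2.28×10^13)·exp(16.12) = 3.333×10^-6 × 1.003×10^7 = 33.4.
Since E_S < E_T, lowering the temperature improves selectivity toward S.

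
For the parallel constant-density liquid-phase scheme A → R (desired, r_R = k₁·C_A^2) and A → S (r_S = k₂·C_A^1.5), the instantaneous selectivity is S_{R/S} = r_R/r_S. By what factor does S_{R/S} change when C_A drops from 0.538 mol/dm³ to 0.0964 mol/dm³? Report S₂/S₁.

0.423

S_{R/S} = (k₁/k₂)·C_A^0.5, so S₂/S₁ = (C_{A,2}/C_{A,1})^0.5.
= (0.0964/0.538)^0.5 = (0.1792)^0.5 = 0.423.
Selectivity toward R falls as C_A falls — high-concentration operation is favoured.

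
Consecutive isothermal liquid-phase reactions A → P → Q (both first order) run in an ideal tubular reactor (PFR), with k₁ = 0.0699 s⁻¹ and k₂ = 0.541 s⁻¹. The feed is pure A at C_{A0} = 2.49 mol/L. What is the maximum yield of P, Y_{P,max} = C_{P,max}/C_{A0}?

0.0954

For a first-order series the maximum intermediate yield is C_{P,max}/C_{A0} = (k₁/k₂)^[k₂/(k₂−k₁)].
= (0.0699/0.541)^(0.541/(0.541−0.0699)) = (0.1292)^(1.148) = 0.09537.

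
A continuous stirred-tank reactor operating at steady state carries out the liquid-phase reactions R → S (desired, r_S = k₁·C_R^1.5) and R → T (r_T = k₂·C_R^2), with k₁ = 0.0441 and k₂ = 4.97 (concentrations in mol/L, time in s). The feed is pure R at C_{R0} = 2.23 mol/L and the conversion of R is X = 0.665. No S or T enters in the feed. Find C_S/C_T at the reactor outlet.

0.0103

Exit C_R = C_{R0}(1−X) = 2.23×0.335 = 0.7470 mol/L.
A CSTR operates uniformly at the exit composition, giving r_S = 0.02847 and r_T = 2.774 (each k·C_R^n at C_R = 0.7470).
Overall selectivity = C_S/C_T = r_Sτ/(r_Tτ) = r_S/r_T = 0.0103.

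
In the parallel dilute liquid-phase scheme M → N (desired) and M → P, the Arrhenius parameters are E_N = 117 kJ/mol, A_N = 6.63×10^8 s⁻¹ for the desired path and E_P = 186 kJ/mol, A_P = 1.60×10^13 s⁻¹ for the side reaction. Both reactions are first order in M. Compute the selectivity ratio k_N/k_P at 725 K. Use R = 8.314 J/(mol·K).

3.88

Since both paths have the same order in M, the concentration cancels and S_{N/P} = k_N/k_P = (A_N/A_P)·exp[(E_P−E_N)/(RT)].
(E_P−E_N)/(RT) = (186−117)×10³/(8.314×725) = 69000/6028 = 11.45.
k_N/k_P = (6.63×10^8/1.60×10^13)·exp(11.45) = 4.144×10^-5 × 93643 = 3.88.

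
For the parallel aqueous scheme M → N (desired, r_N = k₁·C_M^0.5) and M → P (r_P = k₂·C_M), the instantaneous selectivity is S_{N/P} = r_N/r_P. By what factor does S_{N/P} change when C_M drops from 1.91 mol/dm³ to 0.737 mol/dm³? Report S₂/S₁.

1.61

S_{N/P} = (k₁/k₂)·C_M^-0.5, so S₂/S₁ = (C_{M,2}/C_{M,1})^-0.5.
= (0.737/1.91)^(-0.5) = (0.3859)^(-0.5) = 1.61.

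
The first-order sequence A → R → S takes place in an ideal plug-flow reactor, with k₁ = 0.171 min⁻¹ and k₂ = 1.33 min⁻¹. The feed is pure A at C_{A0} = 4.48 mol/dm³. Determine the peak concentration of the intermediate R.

For a first-order series the maximum intermediate yield is C_{R,max}/C_{A0} = (k₁/k₂)^[k₂/(k₂−k₁)].
= (0.171/1.33)^(1.33/(1.33−0.171)) = (0.1286)^(1.148) = 0.09500.
C_{R,max} = 0.09500×4.48 = 0.426 mol/dm³.

0.426 mol/dm³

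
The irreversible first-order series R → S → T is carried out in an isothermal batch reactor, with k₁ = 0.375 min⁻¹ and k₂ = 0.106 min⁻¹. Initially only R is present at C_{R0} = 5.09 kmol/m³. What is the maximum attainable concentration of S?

For a first-order series the maximum intermediate yield is C_{S,max}/C_{R0} = (k₁/k₂)^[k₂/(k₂−k₁)].
= (0.375/0.106)^(0.106/(0.106−0.375)) = (3.538)^(-0.3941) = 0.6078.
C_{S,max} = 0.6078×5.09 = 3.09 kmol/m³.

3.09 kmol/m³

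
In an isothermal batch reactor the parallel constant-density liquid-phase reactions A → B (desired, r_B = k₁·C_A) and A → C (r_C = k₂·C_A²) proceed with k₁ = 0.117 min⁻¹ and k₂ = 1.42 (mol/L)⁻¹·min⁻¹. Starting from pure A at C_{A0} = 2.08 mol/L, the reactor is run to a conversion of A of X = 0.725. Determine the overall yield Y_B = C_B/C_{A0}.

0.0473

C_A = C_{A0}(1−X) = 0.5720 mol/L.
Along a PFR/batch, dC_B/dC_A = −r_B/(r_B+r_C) = −k₁/(k₁+k₂·C_A).
Integrating from C_{A0} to C_A: C_B = (0.117/1.42)·ln[(0.117+1.42·2.08)/(0.117+1.42·0.572)] = 0.08239·ln(3.071/0.9292) = 0.09848 mol/L.
Y_B = C_B/C_{A0} = 0.09848/2.08 = 0.0473.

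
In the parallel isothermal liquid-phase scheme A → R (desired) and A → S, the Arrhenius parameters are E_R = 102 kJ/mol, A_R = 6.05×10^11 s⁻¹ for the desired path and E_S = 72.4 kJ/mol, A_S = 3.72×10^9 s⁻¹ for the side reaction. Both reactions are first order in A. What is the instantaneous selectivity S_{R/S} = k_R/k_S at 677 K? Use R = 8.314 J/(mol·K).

0.846

With equal orders, S_{R/S} = k_R/k_S = (A_R/A_S)·exp[(E_S−E_R)/(RT)].
(E_S−E_R)/(RT) = (72.4−102)×10³/(8.314×677) = -29600/5629 = -5.259.
k_R/k_S = (6.05×10^11/3.72×10^9)·exp(-5.259) = 162.6 × 0.005201 = 0.846.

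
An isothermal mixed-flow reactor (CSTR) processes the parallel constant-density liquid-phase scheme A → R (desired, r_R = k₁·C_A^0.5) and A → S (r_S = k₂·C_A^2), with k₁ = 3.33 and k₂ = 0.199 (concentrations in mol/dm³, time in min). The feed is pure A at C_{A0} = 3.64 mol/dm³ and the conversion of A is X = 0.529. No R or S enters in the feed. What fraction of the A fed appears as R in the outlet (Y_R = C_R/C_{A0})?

Exit C_A = C_{A0}(1−X) = 3.64×0.471 = 1.714 mol/dm³.
Rates in a CSTR are evaluated at the outlet concentration: r_R = 3.33×1.714^0.5 = 4.360, r_S = 0.199×1.714^2 = 0.5849.
Fraction of consumed A going to R: r_R/(r_R+r_S) = 0.8817.
C_R = 0.8817·C_{A0}·X = 0.8817×3.64×0.529 = 1.70 mol/dm³; Y_R = C_R/C_{A0} = 0.466.

0.466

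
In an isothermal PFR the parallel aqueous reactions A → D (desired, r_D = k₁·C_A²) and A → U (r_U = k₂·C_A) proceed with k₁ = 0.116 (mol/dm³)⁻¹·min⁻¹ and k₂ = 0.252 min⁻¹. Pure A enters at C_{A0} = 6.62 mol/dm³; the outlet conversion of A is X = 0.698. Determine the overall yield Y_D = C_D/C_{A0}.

0.453

C_A = C_{A0}(1−X) = 1.999 mol/dm³.
Along a PFR/batch, dC_U/dC_A = −r_U/(r_D+r_U) = −k₂/(k₂+k₁·C_A).
Integrating from C_{A0} to C_A: C_U = (0.252/0.116)·ln[(0.252+0.116·6.62)/(0.252+0.116·2.00)] = 2.172·ln(1.020/0.4839) = 1.620 mol/dm³.
Then C_D = (C_{A0}−C_A) − C_U = 4.621 − 1.620 = 3.001 mol/dm³.
Y_D = C_D/C_{A0} = 3.001/6.62 = 0.453.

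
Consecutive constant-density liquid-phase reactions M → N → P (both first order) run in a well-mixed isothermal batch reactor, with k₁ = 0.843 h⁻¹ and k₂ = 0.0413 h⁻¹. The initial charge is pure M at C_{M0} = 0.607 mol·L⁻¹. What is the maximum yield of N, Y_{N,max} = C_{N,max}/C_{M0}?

At the optimum, C_{N,max}/C_{M0} = (k₁/k₂)^[k₂/(k₂−k₁)].
= (0.843/0.0413)^(0.0413/(0.0413−0.843)) = (20.41)^(-0.05152) = 0.8561.

0.856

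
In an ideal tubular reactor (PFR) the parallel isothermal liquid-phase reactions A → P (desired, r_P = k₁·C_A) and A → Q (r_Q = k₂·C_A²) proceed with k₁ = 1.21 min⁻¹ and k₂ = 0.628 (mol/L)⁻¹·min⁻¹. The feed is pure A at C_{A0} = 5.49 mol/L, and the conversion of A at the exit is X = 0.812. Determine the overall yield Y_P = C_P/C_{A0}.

C_A = C_{A0}(1−X) = 1.032 mol/L.
Along a PFR/batch, dC_P/dC_A = −r_P/(r_P+r_Q) = −k₁/(k₁+k₂·C_A).
Integrating from C_{A0} to C_A: C_P = (1.21/0.628)·ln[(1.21+0.628·5.49)/(1.21+0.628·1.03)] = 1.927·ln(4.658/1.858) = 1.771 mol/L.
Y_P = C_P/C_{A0} = 1.771/5.49 = 0.323.

0.323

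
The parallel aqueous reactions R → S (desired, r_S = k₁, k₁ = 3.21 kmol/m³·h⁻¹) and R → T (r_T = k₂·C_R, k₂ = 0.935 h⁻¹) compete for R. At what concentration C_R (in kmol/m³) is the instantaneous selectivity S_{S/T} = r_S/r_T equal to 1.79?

1.92 kmol/m³

S_{S/T} = (k₁/k₂)·C_R⁻¹ ⇒ C_R = (S·k₂/k₁)^(-1).
= (1.79×0.935/3.21)^(-1) = (0.5214)^(-1) = 1.92 kmol/m³.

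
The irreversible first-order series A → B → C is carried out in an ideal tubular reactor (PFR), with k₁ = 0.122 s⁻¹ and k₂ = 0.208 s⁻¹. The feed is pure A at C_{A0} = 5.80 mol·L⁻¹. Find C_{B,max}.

At the optimum, C_{B,max}/C_{A0} = (k₁/k₂)^[k₂/(k₂−k₁)].
= (0.122/0.208)^(0.208/(0.208−0.122)) = (0.5865)^(2.419) = 0.2752.
C_{B,max} = 0.2752×5.80 = 1.60 mol·L⁻¹.

1.60 mol·L⁻¹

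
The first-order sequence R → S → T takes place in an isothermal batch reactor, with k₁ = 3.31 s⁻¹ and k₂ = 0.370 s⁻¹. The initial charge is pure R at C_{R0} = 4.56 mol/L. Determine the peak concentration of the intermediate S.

Evaluating C_S at t_opt = ln(k₂/k₁)/(k₂−k₁) gives C_{S,max}/C_{R0} = (k₁/k₂)^[k₂/(k₂−k₁)].
= (3.31/0.370)^(0.370/(0.370−3.31)) = (8.946)^(-0.1259) = 0.7590.
C_{S,max} = 0.7590×4.56 = 3.46 mol/L.

3.46 mol/L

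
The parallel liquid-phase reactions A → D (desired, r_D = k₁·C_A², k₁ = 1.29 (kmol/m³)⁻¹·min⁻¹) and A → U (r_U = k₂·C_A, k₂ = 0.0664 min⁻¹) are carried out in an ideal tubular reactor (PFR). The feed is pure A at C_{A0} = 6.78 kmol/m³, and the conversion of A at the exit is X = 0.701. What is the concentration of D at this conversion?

4.69 kmol/m³

C_A = C_{A0}(1−X) = 2.027 kmol/m³.
Along a PFR/batch, dC_U/dC_A = −r_U/(r_D+r_U) = −k₂/(k₂+k₁·C_A).
Integrating from C_{A0} to C_A: C_U = (0.0664/1.29)·ln[(0.0664+1.29·6.78)/(0.0664+1.29·2.03)] = 0.05147·ln(8.813/2.682) = 0.06124 kmol/m³.
Then C_D = (C_{A0}−C_A) − C_U = 4.753 − 0.06124 = 4.692 kmol/m³.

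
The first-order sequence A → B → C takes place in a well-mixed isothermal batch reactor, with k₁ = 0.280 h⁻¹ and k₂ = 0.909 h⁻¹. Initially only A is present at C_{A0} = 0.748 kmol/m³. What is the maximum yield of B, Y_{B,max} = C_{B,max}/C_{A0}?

0.182

For a first-order series the maximum intermediate yield is C_{B,max}/C_{A0} = (k₁/k₂)^[k₂/(k₂−k₁)].
= (0.280/0.909)^(0.909/(0.909−0.280)) = (0.3080)^(1.445) = 0.1824.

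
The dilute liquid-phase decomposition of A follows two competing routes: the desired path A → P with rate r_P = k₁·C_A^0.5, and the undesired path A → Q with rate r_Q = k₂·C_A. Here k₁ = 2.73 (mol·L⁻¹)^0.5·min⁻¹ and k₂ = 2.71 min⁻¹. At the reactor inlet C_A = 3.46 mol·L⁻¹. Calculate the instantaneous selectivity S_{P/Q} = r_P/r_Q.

S_{P/Q} = r_P/r_Q = (k₁·C_A^0.5)/(k₂·C_A) = (k₁/k₂)·C_A^-0.5.
= (2.73×3.460^0.5) / (2.71×3.460) = 5.078/9.377 = 0.542.
The undesired path is higher order in A, so low C_A (CSTR or dilute feed) favours P.

0.542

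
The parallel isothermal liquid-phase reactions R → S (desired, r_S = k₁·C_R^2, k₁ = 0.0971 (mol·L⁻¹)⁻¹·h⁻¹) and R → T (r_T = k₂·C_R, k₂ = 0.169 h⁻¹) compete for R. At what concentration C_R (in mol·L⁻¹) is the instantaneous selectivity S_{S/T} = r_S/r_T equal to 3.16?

S_{S/T} = (k₁/k₂)·C_R ⇒ C_R = S·k₂/k₁.
= 3.16×0.169/0.0971 = 5.50 mol·L⁻¹.

5.50 mol·L⁻¹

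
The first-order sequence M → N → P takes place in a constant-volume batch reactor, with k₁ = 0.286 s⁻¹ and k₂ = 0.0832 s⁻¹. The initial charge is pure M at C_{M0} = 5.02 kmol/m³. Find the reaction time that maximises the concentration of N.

6.09 s

Setting dC_N/dt = 0 gives t_opt = ln(k₂/k₁)/(k₂−k₁).
= ln(0.0832/0.286)/(0.0832−0.286) = ln(0.2909)/-0.2028 = -1.235/-0.2028 = 6.09 s.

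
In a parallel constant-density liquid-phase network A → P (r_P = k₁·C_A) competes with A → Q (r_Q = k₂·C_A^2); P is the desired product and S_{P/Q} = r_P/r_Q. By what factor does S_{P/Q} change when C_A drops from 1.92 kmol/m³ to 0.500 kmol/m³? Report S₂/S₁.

S_{P/Q} = (k₁/k₂)·C_A⁻¹, so S₂/S₁ = (C_{A,2}/C_{A,1})⁻¹.
= 1.92/0.500 = 3.84.
Selectivity toward P rises as C_A falls — low-concentration operation is favoured.

3.84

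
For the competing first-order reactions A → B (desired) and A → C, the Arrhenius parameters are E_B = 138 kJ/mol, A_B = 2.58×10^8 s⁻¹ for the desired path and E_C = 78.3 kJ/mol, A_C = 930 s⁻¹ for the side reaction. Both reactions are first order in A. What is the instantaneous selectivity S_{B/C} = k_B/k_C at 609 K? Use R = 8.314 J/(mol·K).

2.10

k_B/k_C = (A_B/A_C)·exp[−(E_B−E_C)/(RT)] = (A_B/A_C)·exp[(E_C−E_B)/(RT)].
(E_C−E_B)/(RT) = (78.3−138)×10³/(8.314×609) = -59700/5063 = -11.79.
k_B/k_C = (2.58×10^8/930)·exp(-11.79) = 2.774×10^5 × 7.573×10^-6 = 2.10.
Since E_B > E_C, raising the temperature improves selectivity toward B.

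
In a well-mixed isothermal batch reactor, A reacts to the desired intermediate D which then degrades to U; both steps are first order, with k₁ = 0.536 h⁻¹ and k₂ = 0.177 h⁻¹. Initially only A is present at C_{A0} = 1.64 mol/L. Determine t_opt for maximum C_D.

For first-order series the maximum of C_D occurs at t_opt = ln(k₂/k₁)/(k₂−k₁).
= ln(0.177/0.536)/(0.177−0.536) = ln(0.3302)/-0.3590 = -1.108/-0.3590 = 3.09 h.

3.09 h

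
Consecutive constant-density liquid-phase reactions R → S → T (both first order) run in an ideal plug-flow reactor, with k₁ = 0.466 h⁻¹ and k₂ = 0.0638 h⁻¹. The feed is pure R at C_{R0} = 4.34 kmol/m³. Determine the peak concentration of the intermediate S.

3.17 kmol/m³

For a first-order series the maximum intermediate yield is C_{S,max}/C_{R0} = (k₁/k₂)^[k₂/(k₂−k₁)].
= (0.466/0.0638)^(0.0638/(0.0638−0.466)) = (7.304)^(-0.1586) = 0.7295.
C_{S,max} = 0.7295×4.34 = 3.17 kmol/m³.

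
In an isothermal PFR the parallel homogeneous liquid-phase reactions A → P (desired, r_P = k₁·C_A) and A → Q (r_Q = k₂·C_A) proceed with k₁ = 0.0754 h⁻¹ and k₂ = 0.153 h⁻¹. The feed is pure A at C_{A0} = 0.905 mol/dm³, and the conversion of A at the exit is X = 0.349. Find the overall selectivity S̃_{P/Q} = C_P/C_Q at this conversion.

0.493

C_A = C_{A0}(1−X) = 0.5892 mol/dm³.
Both paths are first order in A, so the instantaneous fraction to P is constant: dC_P/d(−C_A) = k₁/(k₁+k₂) = 0.3301.
C_P = 0.3301·(C_{A0}−C_A) = 0.3301×0.3158 = 0.104 mol/dm³.
C_Q = (C_{A0}−C_A)−C_P = 0.2116 mol/dm³; S̃_{P/Q} = 0.1043/0.2116 = 0.493.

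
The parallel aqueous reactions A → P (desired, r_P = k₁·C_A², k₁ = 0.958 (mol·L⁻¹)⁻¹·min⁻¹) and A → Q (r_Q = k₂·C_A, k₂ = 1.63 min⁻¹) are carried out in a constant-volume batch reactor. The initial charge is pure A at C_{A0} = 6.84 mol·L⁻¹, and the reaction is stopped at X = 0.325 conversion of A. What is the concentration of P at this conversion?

1.71 mol·L⁻¹

C_A = C_{A0}(1−X) = 4.617 mol·L⁻¹.
Along a PFR/batch, dC_Q/dC_A = −r_Q/(r_P+r_Q) = −k₂/(k₂+k₁·C_A).
Integrating from C_{A0} to C_A: C_Q = (1.63/0.958)·ln[(1.63+0.958·6.84)/(1.63+0.958·4.62)] = 1.701·ln(8.183/6.053) = 0.5129 mol·L⁻¹.
Then C_P = (C_{A0}−C_A) − C_Q = 2.223 − 0.5129 = 1.710 mol·L⁻¹.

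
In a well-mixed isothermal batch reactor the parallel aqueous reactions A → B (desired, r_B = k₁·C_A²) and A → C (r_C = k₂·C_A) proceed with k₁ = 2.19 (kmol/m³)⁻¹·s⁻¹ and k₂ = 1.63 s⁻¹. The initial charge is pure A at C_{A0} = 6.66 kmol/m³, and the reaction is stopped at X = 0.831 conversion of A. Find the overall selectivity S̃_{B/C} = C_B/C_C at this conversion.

C_A = C_{A0}(1−X) = 1.126 kmol/m³.
Along a PFR/batch, dC_C/dC_A = −r_C/(r_B+r_C) = −k₂/(k₂+k₁·C_A).
Integrating from C_{A0} to C_A: C_C = (1.63/2.19)·ln[(1.63+2.19·6.66)/(1.63+2.19·1.13)] = 0.7443·ln(16.22/4.095) = 1.024 kmol/m³.
Then C_B = (C_{A0}−C_A) − C_C = 5.534 − 1.024 = 4.510 kmol/m³.
S̃_{B/C} = C_B/C_C = 4.510/1.024 = 4.40.

4.40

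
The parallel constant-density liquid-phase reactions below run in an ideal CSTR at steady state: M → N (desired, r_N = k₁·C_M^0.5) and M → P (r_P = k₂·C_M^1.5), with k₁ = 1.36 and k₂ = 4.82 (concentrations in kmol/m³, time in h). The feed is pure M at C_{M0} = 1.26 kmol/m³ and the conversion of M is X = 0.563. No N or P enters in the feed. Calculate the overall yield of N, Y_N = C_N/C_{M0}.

Exit C_M = C_{M0}(1−X) = 1.26×0.437 = 0.5506 kmol/m³.
Rates in a CSTR are evaluated at the outlet concentration: r_N = 1.36×0.5506^0.5 = 1.009, r_P = 4.82×0.5506^1.5 = 1.969.
Fraction of consumed M going to N: r_N/(r_N+r_P) = 0.3388.
C_N = 0.3388·C_{M0}·X = 0.3388×1.26×0.563 = 0.240 kmol/m³; Y_N = C_N/C_{M0} = 0.191.

0.191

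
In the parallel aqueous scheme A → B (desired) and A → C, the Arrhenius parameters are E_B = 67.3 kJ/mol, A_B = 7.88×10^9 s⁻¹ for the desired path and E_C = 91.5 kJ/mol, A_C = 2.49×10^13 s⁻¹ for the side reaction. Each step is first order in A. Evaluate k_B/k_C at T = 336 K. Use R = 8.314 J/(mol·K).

1.83

With equal orders, S_{B/C} = k_B/k_C = (A_B/A_C)·exp[(E_C−E_B)/(RT)].
(E_C−E_B)/(RT) = (91.5−67.3)×10³/(8.314×336) = 24200/2794 = 8.663.
k_B/k_C = (7.88×10^9/2.49×10^13)·exp(8.663) = 3.165×10^-4 × 5785 = 1.83.
Since E_B < E_C, lowering the temperature improves selectivity toward B.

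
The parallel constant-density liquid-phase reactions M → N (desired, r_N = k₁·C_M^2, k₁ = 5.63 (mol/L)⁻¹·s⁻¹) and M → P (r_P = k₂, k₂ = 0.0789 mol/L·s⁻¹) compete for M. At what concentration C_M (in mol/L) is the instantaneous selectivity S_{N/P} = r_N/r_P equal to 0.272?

0.0617 mol/L

S_{N/P} = (k₁/k₂)·C_M^2 ⇒ C_M = (S·k₂/k₁)^(0.5).
= (0.272×0.0789/5.63)^(0.5) = (0.003812)^(0.5) = 0.0617 mol/L.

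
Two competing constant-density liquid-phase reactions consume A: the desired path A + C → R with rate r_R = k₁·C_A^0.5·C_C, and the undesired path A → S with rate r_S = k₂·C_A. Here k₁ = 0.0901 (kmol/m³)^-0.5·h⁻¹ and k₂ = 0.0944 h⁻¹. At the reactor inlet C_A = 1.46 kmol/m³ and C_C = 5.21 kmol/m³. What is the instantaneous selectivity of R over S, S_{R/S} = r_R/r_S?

4.12

S_{R/S} = r_R/r_S = (k₁·C_A^0.5·C_C)/(k₂·C_A) = (k₁/k₂)·C_A^-0.5·C_C.
= (0.0901×1.460^0.5×5.210) / (0.0944×1.460) = 0.5672/0.1378 = 4.12.
The undesired path is higher order in A, so low C_A (CSTR or dilute feed) favours R.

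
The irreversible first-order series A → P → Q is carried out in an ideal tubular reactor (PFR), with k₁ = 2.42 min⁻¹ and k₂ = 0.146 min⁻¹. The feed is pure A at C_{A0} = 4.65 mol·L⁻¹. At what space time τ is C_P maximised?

1.23 min

For first-order series the maximum of C_P occurs at τ_opt = ln(k₂/k₁)/(k₂−k₁).
= ln(0.146/2.42)/(0.146−2.42) = ln(0.06033)/-2.274 = -2.808/-2.274 = 1.23 min.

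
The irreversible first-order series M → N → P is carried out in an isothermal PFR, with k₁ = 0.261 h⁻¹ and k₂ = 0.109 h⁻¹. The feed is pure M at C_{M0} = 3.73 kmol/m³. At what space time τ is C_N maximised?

The intermediate peaks when r₁ = r₂, i.e. k₁e^(−k₁τ) = k₂e^(−k₂τ), giving τ_opt = ln(k₂/k₁)/(k₂−k₁).
= ln(0.109/0.261)/(0.109−0.261) = ln(0.4176)/-0.1520 = -0.8732/-0.1520 = 5.74 h.

5.74 h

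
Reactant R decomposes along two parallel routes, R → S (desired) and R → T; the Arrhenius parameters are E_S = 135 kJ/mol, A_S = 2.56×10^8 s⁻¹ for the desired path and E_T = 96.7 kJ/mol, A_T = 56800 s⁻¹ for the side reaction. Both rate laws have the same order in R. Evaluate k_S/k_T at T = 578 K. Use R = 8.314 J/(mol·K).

With equal orders, S_{S/T} = k_S/k_T = (A_S/A_T)·exp[(E_T−E_S)/(RT)].
(E_T−E_S)/(RT) = (96.7−135)×10³/(8.314×578) = -38300/4805 = -7.970.
k_S/k_T = (2.56×10^8/56800)·exp(-7.970) = 4507 × 3.457×10^-4 = 1.56.
Since E_S > E_T, raising the temperature improves selectivity toward S.

1.56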